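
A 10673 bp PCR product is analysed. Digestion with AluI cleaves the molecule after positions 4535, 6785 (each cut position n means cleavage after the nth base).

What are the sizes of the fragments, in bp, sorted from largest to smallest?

Linear molecule, 2 cuts → 3 fragments:
  4535 − 0 = 4535 bp
  6785 − 4535 = 2250 bp
  10673 − 6785 = 3888 bp
Sorted largest to smallest: 4535, 3888, 2250 bp.

4535, 3888, 2250 bp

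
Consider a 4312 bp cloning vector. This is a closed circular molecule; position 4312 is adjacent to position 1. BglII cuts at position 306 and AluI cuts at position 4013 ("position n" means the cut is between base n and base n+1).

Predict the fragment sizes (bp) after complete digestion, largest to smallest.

Combined cut positions (sorted): 306, 4013.
Circular molecule, 2 cuts → 2 fragments:
  4013 − 306 = 3707 bp
  wrap: 4312 − 4013 + 306 = 605 bp
Sorted largest to smallest: 3707, 605 bp.

3707, 605 bp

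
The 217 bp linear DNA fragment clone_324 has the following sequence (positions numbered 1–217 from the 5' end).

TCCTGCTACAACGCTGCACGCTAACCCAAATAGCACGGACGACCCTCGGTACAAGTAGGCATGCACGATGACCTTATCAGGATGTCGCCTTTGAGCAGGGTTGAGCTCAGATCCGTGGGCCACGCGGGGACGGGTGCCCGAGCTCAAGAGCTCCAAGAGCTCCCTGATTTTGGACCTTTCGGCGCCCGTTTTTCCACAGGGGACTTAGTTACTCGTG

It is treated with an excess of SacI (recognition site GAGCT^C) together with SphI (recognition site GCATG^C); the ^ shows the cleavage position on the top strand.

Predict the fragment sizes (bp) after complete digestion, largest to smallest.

63, 56, 44, 37, 9, 8 bp

SacI sites (GAGCTC) start at positions 103, 140, 148, 157.
SacI cuts after base 5 of each site (before the last base), so after positions 107, 144, 152, 161.
The SphI site (GCATGC) starts at position 59.
SphI cuts after base 5 of each site (before the last base), so after position 63.
Combined cut positions: 63, 107, 144, 152, 161.
Linear molecule, 5 cuts → 6 fragments:
  1–63 → 63 bp
  64–107 → 44 bp
  108–144 → 37 bp
  145–152 → 8 bp
  153–161 → 9 bp
  162–217 → 56 bp
Sorted largest to smallest: 63, 56, 44, 37, 9, 8 bp.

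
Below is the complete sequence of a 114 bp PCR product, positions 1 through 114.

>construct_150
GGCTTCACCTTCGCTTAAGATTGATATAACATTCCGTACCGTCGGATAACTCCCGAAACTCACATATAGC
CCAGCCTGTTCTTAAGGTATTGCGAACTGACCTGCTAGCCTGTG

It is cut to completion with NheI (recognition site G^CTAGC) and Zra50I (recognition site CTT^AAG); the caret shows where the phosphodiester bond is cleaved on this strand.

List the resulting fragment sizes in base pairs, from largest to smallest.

The NheI site (GCTAGC) starts at position 104.
NheI cuts after the first base of each site, so after position 104.
Zra50I sites (CTTAAG) start at positions 14, 81.
Zra50I cuts after base 3 of each site, so after positions 16, 83.
Combined cut positions: 16, 83, 104.
Linear molecule, 3 cuts → 4 fragments:
  1–16 → 16 bp
  17–83 → 67 bp
  84–104 → 21 bp
  105–114 → 10 bp
Sorted largest to smallest: 67, 21, 16, 10 bp.

67, 21, 16, 10 bp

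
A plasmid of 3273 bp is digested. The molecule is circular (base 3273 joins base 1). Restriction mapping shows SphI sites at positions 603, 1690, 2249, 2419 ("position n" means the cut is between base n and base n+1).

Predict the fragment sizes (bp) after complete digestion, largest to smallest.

Circular molecule, 4 cuts → 4 fragments:
  1690 − 603 = 1087 bp
  2249 − 1690 = 559 bp
  2419 − 2249 = 170 bp
  wrap: 3273 − 2419 + 603 = 1457 bp
Sorted largest to smallest: 1457, 1087, 559, 170 bp.

1457, 1087, 559, 170 bp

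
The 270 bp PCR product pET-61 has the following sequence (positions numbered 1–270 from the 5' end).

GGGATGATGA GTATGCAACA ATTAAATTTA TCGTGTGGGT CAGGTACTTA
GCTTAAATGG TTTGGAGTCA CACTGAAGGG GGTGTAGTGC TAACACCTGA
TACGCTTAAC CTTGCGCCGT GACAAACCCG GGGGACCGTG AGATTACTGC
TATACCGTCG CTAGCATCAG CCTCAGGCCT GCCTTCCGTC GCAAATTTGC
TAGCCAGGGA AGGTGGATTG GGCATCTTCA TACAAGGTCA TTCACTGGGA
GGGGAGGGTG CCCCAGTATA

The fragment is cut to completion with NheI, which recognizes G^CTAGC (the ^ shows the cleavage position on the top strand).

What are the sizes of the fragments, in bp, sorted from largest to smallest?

160, 71, 39 bp

NheI sites (GCTAGC) start at positions 160, 199.
NheI cuts after the first base of each site, so after positions 160, 199.
Linear molecule, 2 cuts → 3 fragments:
  1–160 → 160 bp
  161–199 → 39 bp
  200–270 → 71 bp
Sorted largest to smallest: 160, 71, 39 bp.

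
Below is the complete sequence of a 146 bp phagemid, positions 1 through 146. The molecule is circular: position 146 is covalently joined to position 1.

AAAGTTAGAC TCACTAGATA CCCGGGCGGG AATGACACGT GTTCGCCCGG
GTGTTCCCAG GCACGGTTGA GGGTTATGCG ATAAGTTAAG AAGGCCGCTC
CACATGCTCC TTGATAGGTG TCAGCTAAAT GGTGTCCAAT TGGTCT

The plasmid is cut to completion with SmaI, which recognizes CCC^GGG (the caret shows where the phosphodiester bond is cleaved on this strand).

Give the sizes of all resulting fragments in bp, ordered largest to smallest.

121, 25 bp

SmaI sites (CCCGGG) start at positions 21, 46.
SmaI cuts after base 3 of each site, so after positions 23, 48.
Circular molecule, 2 cuts → 2 fragments:
  24–48 → 25 bp
  49–146 then 1–23 → 98 + 23 = 121 bp
Sorted largest to smallest: 121, 25 bp.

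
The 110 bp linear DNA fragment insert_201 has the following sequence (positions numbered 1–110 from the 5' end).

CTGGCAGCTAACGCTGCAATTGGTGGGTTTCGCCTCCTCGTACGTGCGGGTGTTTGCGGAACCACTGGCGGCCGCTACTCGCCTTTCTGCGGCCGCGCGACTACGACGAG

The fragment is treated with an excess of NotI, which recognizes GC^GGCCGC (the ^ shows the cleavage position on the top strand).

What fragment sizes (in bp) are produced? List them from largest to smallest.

69, 21, 20 bp

NotI sites (GCGGCCGC) start at positions 68, 89.
NotI cuts after base 2 of each site, so after positions 69, 90.
Linear molecule, 2 cuts → 3 fragments:
  1–69 → 69 bp
  70–90 → 21 bp
  91–110 → 20 bp
Sorted largest to smallest: 69, 21, 20 bp.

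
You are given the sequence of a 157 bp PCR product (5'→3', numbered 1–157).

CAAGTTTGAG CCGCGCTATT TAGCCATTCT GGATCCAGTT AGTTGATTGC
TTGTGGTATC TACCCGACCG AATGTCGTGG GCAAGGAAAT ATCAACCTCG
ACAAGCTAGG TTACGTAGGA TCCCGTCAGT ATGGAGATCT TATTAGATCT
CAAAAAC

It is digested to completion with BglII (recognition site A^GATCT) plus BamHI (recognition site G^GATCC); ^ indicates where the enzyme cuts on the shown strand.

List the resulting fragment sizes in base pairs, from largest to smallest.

BglII sites (AGATCT) start at positions 135, 145.
BglII cuts after the first base of each site, so after positions 135, 145.
BamHI sites (GGATCC) start at positions 31, 118.
BamHI cuts after the first base of each site, so after positions 31, 118.
Combined cut positions: 31, 118, 135, 145.
Linear molecule, 4 cuts → 5 fragments:
  1–31 → 31 bp
  32–118 → 87 bp
  119–135 → 17 bp
  136–145 → 10 bp
  146–157 → 12 bp
Sorted largest to smallest: 87, 31, 17, 12, 10 bp.

87, 31, 17, 12, 10 bp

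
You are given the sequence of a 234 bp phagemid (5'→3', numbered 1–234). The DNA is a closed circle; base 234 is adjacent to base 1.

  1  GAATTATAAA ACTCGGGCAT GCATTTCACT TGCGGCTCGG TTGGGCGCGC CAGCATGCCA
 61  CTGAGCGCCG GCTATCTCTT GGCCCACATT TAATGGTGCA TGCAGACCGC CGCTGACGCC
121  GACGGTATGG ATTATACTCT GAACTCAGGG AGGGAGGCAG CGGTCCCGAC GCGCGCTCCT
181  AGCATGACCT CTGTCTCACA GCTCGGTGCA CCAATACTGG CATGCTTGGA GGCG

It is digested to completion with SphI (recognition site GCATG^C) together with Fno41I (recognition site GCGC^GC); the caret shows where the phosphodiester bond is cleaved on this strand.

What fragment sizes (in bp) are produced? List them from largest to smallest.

SphI sites (GCATGC) start at positions 17, 53, 98, 220.
SphI cuts after base 5 of each site (before the last base), so after positions 21, 57, 102, 224.
Fno41I sites (GCGCGC) start at positions 45, 171.
Fno41I cuts after base 4 of each site, so after positions 48, 174.
Combined cut positions: 21, 48, 57, 102, 174, 224.
Circular molecule, 6 cuts → 6 fragments:
  22–48 → 27 bp
  49–57 → 9 bp
  58–102 → 45 bp
  103–174 → 72 bp
  175–224 → 50 bp
  225–234 then 1–21 → 10 + 21 = 31 bp
Sorted largest to smallest: 72, 50, 45, 31, 27, 9 bp.

72, 50, 45, 31, 27, 9 bp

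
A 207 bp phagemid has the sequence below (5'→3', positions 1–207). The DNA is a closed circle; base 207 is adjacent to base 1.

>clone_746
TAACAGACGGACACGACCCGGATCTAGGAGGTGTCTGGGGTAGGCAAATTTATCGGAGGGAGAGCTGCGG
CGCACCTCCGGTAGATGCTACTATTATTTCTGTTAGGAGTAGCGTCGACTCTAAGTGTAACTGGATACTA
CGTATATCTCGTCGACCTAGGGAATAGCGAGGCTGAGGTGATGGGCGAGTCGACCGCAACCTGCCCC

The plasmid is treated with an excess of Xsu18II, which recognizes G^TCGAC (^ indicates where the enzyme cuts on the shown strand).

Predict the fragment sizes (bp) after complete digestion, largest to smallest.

Xsu18II sites (GTCGAC) start at positions 114, 151, 189.
Xsu18II cuts after the first base of each site, so after positions 114, 151, 189.
Circular molecule, 3 cuts → 3 fragments:
  115–151 → 37 bp
  152–189 → 38 bp
  190–207 then 1–114 → 18 + 114 = 132 bp
Sorted largest to smallest: 132, 38, 37 bp.

132, 38, 37 bp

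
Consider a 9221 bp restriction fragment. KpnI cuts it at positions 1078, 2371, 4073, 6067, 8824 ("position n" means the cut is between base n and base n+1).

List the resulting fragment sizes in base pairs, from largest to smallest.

2757, 1994, 1702, 1293, 1078, 397 bp

Linear molecule, 5 cuts → 6 fragments:
  1078 − 0 = 1078 bp
  2371 − 1078 = 1293 bp
  4073 − 2371 = 1702 bp
  6067 − 4073 = 1994 bp
  8824 − 6067 = 2757 bp
  9221 − 8824 = 397 bp
Sorted largest to smallest: 2757, 1994, 1702, 1293, 1078, 397 bp.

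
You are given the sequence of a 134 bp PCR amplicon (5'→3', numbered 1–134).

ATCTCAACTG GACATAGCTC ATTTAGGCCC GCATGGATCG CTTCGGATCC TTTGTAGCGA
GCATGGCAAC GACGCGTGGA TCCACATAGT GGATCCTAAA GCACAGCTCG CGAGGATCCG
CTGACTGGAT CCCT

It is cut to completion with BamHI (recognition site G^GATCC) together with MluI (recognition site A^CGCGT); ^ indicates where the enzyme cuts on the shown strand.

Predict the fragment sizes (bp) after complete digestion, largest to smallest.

45, 27, 23, 13, 13, 7, 6 bp

BamHI sites (GGATCC) start at positions 45, 78, 91, 114, 127.
BamHI cuts after the first base of each site, so after positions 45, 78, 91, 114, 127.
The MluI site (ACGCGT) starts at position 72.
MluI cuts after the first base of each site, so after position 72.
Combined cut positions: 45, 72, 78, 91, 114, 127.
Linear molecule, 6 cuts → 7 fragments:
  1–45 → 45 bp
  46–72 → 27 bp
  73–78 → 6 bp
  79–91 → 13 bp
  92–114 → 23 bp
  115–127 → 13 bp
  128–134 → 7 bp
Sorted largest to smallest: 45, 27, 23, 13, 13, 7, 6 bp.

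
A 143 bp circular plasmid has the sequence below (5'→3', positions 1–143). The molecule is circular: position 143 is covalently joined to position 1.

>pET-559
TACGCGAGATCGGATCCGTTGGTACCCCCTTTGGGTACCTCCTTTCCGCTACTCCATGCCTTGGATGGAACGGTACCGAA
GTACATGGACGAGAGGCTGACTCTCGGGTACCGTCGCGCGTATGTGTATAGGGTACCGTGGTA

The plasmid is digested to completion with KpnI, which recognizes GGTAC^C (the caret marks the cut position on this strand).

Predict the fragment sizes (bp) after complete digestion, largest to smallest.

KpnI sites (GGTACC) start at positions 21, 34, 72, 107, 132.
KpnI cuts after base 5 of each site (before the last base), so after positions 25, 38, 76, 111, 136.
Circular molecule, 5 cuts → 5 fragments:
  26–38 → 13 bp
  39–76 → 38 bp
  77–111 → 35 bp
  112–136 → 25 bp
  137–143 then 1–25 → 7 + 25 = 32 bp
Sorted largest to smallest: 38, 35, 32, 25, 13 bp.

38, 35, 32, 25, 13 bp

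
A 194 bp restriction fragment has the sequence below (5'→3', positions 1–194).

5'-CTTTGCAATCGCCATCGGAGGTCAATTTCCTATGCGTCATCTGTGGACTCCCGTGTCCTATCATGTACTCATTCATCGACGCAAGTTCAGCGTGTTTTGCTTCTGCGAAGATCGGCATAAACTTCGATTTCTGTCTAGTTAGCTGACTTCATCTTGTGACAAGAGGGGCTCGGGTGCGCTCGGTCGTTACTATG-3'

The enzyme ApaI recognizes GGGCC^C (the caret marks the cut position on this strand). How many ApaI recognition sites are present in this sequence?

No occurrence of GGGCCC is present in the sequence.
ApaI does not cut: 0 sites.

0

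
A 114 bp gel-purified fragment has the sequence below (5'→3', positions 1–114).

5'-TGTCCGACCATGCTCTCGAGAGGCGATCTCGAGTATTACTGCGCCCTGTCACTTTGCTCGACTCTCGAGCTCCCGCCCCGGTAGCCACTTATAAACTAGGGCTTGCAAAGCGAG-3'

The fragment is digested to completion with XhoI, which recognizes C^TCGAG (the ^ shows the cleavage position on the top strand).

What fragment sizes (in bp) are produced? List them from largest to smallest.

XhoI sites (CTCGAG) start at positions 15, 28, 64.
XhoI cuts after the first base of each site, so after positions 15, 28, 64.
Linear molecule, 3 cuts → 4 fragments:
  1–15 → 15 bp
  16–28 → 13 bp
  29–64 → 36 bp
  65–114 → 50 bp
Sorted largest to smallest: 50, 36, 15, 13 bp.

50, 36, 15, 13 bp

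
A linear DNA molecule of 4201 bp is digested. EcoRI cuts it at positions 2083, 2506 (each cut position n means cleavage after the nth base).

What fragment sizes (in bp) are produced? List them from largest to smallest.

Linear molecule, 2 cuts → 3 fragments:
  2083 − 0 = 2083 bp
  2506 − 2083 = 423 bp
  4201 − 2506 = 1695 bp
Sorted largest to smallest: 2083, 1695, 423 bp.

2083, 1695, 423 bp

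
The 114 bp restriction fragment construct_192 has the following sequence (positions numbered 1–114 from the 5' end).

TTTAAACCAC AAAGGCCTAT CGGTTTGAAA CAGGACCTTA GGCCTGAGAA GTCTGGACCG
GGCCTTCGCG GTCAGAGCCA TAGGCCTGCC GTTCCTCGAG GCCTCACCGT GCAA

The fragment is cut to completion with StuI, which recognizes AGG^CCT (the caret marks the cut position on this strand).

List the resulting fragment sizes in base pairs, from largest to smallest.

42, 27, 17, 15, 13 bp

StuI sites (AGGCCT) start at positions 13, 40, 82, 99.
StuI cuts after base 3 of each site, so after positions 15, 42, 84, 101.
Linear molecule, 4 cuts → 5 fragments:
  1–15 → 15 bp
  16–42 → 27 bp
  43–84 → 42 bp
  85–101 → 17 bp
  102–114 → 13 bp
Sorted largest to smallest: 42, 27, 17, 15, 13 bp.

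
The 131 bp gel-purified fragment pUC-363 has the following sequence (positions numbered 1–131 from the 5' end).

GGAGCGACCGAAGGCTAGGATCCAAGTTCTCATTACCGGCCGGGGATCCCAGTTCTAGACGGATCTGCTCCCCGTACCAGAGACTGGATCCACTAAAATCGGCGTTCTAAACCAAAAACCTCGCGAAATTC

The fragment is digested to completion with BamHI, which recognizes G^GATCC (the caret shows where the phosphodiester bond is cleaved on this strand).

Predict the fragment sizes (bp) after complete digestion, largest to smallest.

45, 42, 26, 18 bp

BamHI sites (GGATCC) start at positions 18, 44, 86.
BamHI cuts after the first base of each site, so after positions 18, 44, 86.
Linear molecule, 3 cuts → 4 fragments:
  1–18 → 18 bp
  19–44 → 26 bp
  45–86 → 42 bp
  87–131 → 45 bp
Sorted largest to smallest: 45, 42, 26, 18 bp.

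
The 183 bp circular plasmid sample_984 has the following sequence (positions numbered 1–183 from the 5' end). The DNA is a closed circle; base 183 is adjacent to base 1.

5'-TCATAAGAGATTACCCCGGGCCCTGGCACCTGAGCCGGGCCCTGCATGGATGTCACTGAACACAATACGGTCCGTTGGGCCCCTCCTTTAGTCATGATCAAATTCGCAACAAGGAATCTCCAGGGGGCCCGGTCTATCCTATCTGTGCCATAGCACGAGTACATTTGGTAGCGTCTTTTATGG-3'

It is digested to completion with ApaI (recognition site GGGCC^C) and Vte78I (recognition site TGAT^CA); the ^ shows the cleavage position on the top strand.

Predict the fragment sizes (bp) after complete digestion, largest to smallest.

76, 40, 31, 19, 17 bp

ApaI sites (GGGCCC) start at positions 18, 37, 77, 125.
ApaI cuts after base 5 of each site (before the last base), so after positions 22, 41, 81, 129.
The Vte78I site (TGATCA) starts at position 95.
Vte78I cuts after base 4 of each site, so after position 98.
Combined cut positions: 22, 41, 81, 98, 129.
Circular molecule, 5 cuts → 5 fragments:
  23–41 → 19 bp
  42–81 → 40 bp
  82–98 → 17 bp
  99–129 → 31 bp
  130–183 then 1–22 → 54 + 22 = 76 bp
Sorted largest to smallest: 76, 40, 31, 19, 17 bp.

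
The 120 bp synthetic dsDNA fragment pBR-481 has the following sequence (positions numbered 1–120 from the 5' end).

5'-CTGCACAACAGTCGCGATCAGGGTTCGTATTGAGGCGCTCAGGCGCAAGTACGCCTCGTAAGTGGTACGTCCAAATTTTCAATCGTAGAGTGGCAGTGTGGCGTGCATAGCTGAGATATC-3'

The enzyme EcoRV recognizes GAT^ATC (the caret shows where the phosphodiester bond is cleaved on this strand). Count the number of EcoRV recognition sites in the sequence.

1

GATATC occurs starting at position 115.
EcoRV cuts at 1 site.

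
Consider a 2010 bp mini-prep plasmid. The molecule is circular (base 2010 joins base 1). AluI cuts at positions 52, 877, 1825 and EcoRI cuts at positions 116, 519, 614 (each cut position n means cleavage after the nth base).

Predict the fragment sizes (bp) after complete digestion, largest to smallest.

Combined cut positions (sorted): 52, 116, 519, 614, 877, 1825.
Circular molecule, 6 cuts → 6 fragments:
  116 − 52 = 64 bp
  519 − 116 = 403 bp
  614 − 519 = 95 bp
  877 − 614 = 263 bp
  1825 − 877 = 948 bp
  wrap: 2010 − 1825 + 52 = 237 bp
Sorted largest to smallest: 948, 403, 263, 237, 95, 64 bp.

948, 403, 263, 237, 95, 64 bp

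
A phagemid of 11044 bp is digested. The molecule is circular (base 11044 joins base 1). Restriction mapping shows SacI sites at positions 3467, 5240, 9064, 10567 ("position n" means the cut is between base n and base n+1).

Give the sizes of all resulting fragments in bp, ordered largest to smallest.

3944, 3824, 1773, 1503 bp

Circular molecule, 4 cuts → 4 fragments:
  5240 − 3467 = 1773 bp
  9064 − 5240 = 3824 bp
  10567 − 9064 = 1503 bp
  wrap: 11044 − 10567 + 3467 = 3944 bp
Sorted largest to smallest: 3944, 3824, 1773, 1503 bp.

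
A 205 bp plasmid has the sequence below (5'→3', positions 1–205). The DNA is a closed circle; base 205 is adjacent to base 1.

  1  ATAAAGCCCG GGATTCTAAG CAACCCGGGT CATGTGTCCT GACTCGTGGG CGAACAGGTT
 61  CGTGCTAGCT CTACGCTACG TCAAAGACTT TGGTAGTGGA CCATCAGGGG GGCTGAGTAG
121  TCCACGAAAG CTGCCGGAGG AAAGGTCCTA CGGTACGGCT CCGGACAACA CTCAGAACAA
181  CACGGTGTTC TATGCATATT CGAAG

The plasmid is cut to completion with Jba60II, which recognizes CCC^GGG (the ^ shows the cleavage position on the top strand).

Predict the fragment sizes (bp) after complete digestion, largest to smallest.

Jba60II sites (CCCGGG) start at positions 7, 24.
Jba60II cuts after base 3 of each site, so after positions 9, 26.
Circular molecule, 2 cuts → 2 fragments:
  10–26 → 17 bp
  27–205 then 1–9 → 179 + 9 = 188 bp
Sorted largest to smallest: 188, 17 bp.

188, 17 bp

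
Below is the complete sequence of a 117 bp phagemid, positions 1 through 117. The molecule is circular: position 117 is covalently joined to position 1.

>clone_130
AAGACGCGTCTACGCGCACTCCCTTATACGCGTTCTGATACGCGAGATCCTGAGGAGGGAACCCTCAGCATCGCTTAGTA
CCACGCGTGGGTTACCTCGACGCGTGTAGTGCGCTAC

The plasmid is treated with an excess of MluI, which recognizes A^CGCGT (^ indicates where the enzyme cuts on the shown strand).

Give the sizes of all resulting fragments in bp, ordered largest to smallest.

55, 24, 21, 17 bp

MluI sites (ACGCGT) start at positions 4, 28, 83, 100.
MluI cuts after the first base of each site, so after positions 4, 28, 83, 100.
Circular molecule, 4 cuts → 4 fragments:
  5–28 → 24 bp
  29–83 → 55 bp
  84–100 → 17 bp
  101–117 then 1–4 → 17 + 4 = 21 bp
Sorted largest to smallest: 55, 24, 21, 17 bp.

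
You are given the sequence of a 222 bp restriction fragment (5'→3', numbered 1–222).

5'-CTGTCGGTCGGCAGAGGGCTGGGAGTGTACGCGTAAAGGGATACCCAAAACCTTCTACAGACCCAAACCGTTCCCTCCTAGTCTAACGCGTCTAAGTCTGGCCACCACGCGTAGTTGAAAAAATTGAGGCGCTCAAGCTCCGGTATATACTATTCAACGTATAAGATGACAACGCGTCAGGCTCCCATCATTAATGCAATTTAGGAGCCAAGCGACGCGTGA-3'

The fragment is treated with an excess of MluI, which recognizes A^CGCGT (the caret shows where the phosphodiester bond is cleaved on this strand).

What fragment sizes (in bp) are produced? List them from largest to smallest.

65, 57, 43, 29, 21, 7 bp

MluI sites (ACGCGT) start at positions 29, 86, 107, 172, 215.
MluI cuts after the first base of each site, so after positions 29, 86, 107, 172, 215.
Linear molecule, 5 cuts → 6 fragments:
  1–29 → 29 bp
  30–86 → 57 bp
  87–107 → 21 bp
  108–172 → 65 bp
  173–215 → 43 bp
  216–222 → 7 bp
Sorted largest to smallest: 65, 57, 43, 29, 21, 7 bp.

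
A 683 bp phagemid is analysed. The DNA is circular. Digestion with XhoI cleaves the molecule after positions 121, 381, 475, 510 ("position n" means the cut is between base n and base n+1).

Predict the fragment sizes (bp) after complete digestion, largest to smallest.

Circular molecule, 4 cuts → 4 fragments:
  381 − 121 = 260 bp
  475 − 381 = 94 bp
  510 − 475 = 35 bp
  wrap: 683 − 510 + 121 = 294 bp
Sorted largest to smallest: 294, 260, 94, 35 bp.

294, 260, 94, 35 bp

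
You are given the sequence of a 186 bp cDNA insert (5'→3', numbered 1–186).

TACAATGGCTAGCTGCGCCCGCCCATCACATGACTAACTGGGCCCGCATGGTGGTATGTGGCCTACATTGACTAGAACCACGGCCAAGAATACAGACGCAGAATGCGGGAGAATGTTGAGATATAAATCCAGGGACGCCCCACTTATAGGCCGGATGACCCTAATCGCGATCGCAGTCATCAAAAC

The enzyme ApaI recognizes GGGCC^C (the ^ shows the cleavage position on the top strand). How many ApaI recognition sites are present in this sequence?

1

GGGCCC occurs starting at position 40.
ApaI cuts at 1 site.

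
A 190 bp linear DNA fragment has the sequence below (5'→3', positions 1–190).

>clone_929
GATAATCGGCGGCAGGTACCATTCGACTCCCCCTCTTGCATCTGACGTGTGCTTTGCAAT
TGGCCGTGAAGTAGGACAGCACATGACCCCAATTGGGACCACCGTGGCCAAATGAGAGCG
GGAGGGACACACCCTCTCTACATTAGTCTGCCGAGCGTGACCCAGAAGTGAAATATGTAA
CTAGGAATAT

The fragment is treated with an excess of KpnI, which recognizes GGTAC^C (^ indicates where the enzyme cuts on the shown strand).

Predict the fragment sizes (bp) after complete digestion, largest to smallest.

171, 19 bp

The KpnI site (GGTACC) starts at position 15.
KpnI cuts after base 5 of each site (before the last base), so after position 19.
Linear molecule, 1 cut → 2 fragments:
  1–19 → 19 bp
  20–190 → 171 bp
Sorted largest to smallest: 171, 19 bp.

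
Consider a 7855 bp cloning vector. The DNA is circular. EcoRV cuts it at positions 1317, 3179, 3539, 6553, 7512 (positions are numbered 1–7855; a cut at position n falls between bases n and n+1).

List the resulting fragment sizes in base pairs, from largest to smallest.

Circular molecule, 5 cuts → 5 fragments:
  3179 − 1317 = 1862 bp
  3539 − 3179 = 360 bp
  6553 − 3539 = 3014 bp
  7512 − 6553 = 959 bp
  wrap: 7855 − 7512 + 1317 = 1660 bp
Sorted largest to smallest: 3014, 1862, 1660, 959, 360 bp.

3014, 1862, 1660, 959, 360 bp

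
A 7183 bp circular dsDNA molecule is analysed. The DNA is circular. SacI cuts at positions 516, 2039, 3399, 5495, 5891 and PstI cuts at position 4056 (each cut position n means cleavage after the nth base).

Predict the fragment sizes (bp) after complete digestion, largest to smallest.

Combined cut positions (sorted): 516, 2039, 3399, 4056, 5495, 5891.
Circular molecule, 6 cuts → 6 fragments:
  2039 − 516 = 1523 bp
  3399 − 2039 = 1360 bp
  4056 − 3399 = 657 bp
  5495 − 4056 = 1439 bp
  5891 − 5495 = 396 bp
  wrap: 7183 − 5891 + 516 = 1808 bp
Sorted largest to smallest: 1808, 1523, 1439, 1360, 657, 396 bp.

1808, 1523, 1439, 1360, 657, 396 bp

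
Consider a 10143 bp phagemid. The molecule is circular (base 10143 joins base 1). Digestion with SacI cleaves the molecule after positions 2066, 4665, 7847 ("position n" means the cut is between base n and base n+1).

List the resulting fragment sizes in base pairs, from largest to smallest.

4362, 3182, 2599 bp

Circular molecule, 3 cuts → 3 fragments:
  4665 − 2066 = 2599 bp
  7847 − 4665 = 3182 bp
  wrap: 10143 − 7847 + 2066 = 4362 bp
Sorted largest to smallest: 4362, 3182, 2599 bp.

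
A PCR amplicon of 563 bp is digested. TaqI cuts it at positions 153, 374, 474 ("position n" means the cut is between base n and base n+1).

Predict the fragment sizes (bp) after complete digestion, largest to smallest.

221, 153, 100, 89 bp

Linear molecule, 3 cuts → 4 fragments:
  153 − 0 = 153 bp
  374 − 153 = 221 bp
  474 − 374 = 100 bp
  563 − 474 = 89 bp
Sorted largest to smallest: 221, 153, 100, 89 bp.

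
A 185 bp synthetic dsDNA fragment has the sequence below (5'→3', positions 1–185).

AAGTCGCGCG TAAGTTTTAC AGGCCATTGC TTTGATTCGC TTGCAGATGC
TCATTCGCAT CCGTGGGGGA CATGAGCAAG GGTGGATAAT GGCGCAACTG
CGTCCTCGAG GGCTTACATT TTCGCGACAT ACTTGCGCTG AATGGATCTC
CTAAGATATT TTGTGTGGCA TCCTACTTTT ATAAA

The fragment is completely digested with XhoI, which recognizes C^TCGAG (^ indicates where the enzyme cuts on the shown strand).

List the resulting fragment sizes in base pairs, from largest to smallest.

105, 80 bp

The XhoI site (CTCGAG) starts at position 105.
XhoI cuts after the first base of each site, so after position 105.
Linear molecule, 1 cut → 2 fragments:
  1–105 → 105 bp
  106–185 → 80 bp
Sorted largest to smallest: 105, 80 bp.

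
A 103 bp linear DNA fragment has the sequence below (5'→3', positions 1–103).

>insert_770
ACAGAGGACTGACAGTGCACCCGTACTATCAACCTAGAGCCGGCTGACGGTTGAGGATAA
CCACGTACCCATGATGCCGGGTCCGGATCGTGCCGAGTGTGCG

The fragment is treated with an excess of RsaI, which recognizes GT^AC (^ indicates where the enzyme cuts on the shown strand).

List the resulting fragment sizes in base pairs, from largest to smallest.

42, 37, 24 bp

RsaI sites (GTAC) start at positions 23, 65.
RsaI cuts after base 2 of each site, so after positions 24, 66.
Linear molecule, 2 cuts → 3 fragments:
  1–24 → 24 bp
  25–66 → 42 bp
  67–103 → 37 bp
Sorted largest to smallest: 42, 37, 24 bp.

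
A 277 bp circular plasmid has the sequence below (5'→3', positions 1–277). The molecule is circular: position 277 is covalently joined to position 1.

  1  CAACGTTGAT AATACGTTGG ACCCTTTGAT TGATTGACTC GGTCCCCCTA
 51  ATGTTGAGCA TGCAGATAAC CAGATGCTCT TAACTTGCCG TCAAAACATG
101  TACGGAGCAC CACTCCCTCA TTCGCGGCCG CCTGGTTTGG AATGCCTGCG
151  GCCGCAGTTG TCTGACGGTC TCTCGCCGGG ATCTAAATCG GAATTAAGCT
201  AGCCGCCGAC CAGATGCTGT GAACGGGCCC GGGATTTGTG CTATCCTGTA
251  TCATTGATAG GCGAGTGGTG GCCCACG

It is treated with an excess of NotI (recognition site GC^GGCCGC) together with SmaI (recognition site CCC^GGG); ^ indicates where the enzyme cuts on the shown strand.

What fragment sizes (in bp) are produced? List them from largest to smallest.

NotI sites (GCGGCCGC) start at positions 124, 148.
NotI cuts after base 2 of each site, so after positions 125, 149.
The SmaI site (CCCGGG) starts at position 228.
SmaI cuts after base 3 of each site, so after position 230.
Combined cut positions: 125, 149, 230.
Circular molecule, 3 cuts → 3 fragments:
  126–149 → 24 bp
  150–230 → 81 bp
  231–277 then 1–125 → 47 + 125 = 172 bp
Sorted largest to smallest: 172, 81, 24 bp.

172, 81, 24 bp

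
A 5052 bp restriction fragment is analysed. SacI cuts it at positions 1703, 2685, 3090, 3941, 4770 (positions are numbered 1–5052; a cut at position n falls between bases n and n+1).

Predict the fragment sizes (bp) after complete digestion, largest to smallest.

Linear molecule, 5 cuts → 6 fragments:
  1703 − 0 = 1703 bp
  2685 − 1703 = 982 bp
  3090 − 2685 = 405 bp
  3941 − 3090 = 851 bp
  4770 − 3941 = 829 bp
  5052 − 4770 = 282 bp
Sorted largest to smallest: 1703, 982, 851, 829, 405, 282 bp.

1703, 982, 851, 829, 405, 282 bp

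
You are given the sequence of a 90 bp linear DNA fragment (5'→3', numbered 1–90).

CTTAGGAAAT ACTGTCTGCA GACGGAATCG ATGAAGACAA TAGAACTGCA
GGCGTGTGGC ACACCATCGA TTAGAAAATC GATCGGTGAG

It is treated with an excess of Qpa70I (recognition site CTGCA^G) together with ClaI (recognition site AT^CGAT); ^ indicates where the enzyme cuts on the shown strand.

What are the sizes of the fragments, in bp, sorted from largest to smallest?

22, 20, 17, 12, 11, 8 bp

Qpa70I sites (CTGCAG) start at positions 16, 46.
Qpa70I cuts after base 5 of each site (before the last base), so after positions 20, 50.
ClaI sites (ATCGAT) start at positions 27, 66, 78.
ClaI cuts after base 2 of each site, so after positions 28, 67, 79.
Combined cut positions: 20, 28, 50, 67, 79.
Linear molecule, 5 cuts → 6 fragments:
  1–20 → 20 bp
  21–28 → 8 bp
  29–50 → 22 bp
  51–67 → 17 bp
  68–79 → 12 bp
  80–90 → 11 bp
Sorted largest to smallest: 22, 20, 17, 12, 11, 8 bp.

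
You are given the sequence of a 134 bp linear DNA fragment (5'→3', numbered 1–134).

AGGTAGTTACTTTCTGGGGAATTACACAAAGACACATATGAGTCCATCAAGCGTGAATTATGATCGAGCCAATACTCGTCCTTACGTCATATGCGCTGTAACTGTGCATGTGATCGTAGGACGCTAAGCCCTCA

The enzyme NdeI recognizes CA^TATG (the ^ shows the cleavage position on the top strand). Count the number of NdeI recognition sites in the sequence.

2

CATATG occurs starting at positions 35, 88.
NdeI cuts at 2 sites.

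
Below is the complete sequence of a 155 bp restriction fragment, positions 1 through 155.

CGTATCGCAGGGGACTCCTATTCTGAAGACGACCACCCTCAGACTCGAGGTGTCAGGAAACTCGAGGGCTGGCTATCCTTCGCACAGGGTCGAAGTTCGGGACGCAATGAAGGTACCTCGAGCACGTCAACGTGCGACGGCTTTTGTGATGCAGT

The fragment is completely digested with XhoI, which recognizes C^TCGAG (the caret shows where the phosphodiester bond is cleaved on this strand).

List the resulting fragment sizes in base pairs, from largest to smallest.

XhoI sites (CTCGAG) start at positions 44, 61, 117.
XhoI cuts after the first base of each site, so after positions 44, 61, 117.
Linear molecule, 3 cuts → 4 fragments:
  1–44 → 44 bp
  45–61 → 17 bp
  62–117 → 56 bp
  118–155 → 38 bp
Sorted largest to smallest: 56, 44, 38, 17 bp.

56, 44, 38, 17 bp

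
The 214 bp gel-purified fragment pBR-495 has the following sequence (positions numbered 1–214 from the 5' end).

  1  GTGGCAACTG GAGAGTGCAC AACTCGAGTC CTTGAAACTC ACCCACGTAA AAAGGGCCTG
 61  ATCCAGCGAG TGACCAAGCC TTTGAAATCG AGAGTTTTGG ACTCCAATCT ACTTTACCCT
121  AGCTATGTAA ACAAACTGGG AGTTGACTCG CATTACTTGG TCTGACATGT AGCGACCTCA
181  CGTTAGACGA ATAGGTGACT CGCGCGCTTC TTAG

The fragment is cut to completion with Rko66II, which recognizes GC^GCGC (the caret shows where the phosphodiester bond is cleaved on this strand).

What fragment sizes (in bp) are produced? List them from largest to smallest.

The Rko66II site (GCGCGC) starts at position 202.
Rko66II cuts after base 2 of each site, so after position 203.
Linear molecule, 1 cut → 2 fragments:
  1–203 → 203 bp
  204–214 → 11 bp
Sorted largest to smallest: 203, 11 bp.

203, 11 bp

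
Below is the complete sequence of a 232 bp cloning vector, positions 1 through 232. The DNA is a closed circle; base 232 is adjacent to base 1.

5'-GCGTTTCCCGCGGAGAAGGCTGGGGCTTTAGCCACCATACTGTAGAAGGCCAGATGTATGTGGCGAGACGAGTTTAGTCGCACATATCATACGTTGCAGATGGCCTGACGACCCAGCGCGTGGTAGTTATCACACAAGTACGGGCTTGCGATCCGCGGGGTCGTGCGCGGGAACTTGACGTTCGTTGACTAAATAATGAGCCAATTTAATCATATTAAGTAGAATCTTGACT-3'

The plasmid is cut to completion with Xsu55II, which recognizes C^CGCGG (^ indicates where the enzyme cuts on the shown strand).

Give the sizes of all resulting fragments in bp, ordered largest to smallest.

Xsu55II sites (CCGCGG) start at positions 8, 153.
Xsu55II cuts after the first base of each site, so after positions 8, 153.
Circular molecule, 2 cuts → 2 fragments:
  9–153 → 145 bp
  154–232 then 1–8 → 79 + 8 = 87 bp
Sorted largest to smallest: 145, 87 bp.

145, 87 bp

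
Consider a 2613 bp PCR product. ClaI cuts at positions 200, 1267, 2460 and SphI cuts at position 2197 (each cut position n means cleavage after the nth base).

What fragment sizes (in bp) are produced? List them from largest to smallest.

Combined cut positions (sorted): 200, 1267, 2197, 2460.
Linear molecule, 4 cuts → 5 fragments:
  200 − 0 = 200 bp
  1267 − 200 = 1067 bp
  2197 − 1267 = 930 bp
  2460 − 2197 = 263 bp
  2613 − 2460 = 153 bp
Sorted largest to smallest: 1067, 930, 263, 200, 153 bp.

1067, 930, 263, 200, 153 bp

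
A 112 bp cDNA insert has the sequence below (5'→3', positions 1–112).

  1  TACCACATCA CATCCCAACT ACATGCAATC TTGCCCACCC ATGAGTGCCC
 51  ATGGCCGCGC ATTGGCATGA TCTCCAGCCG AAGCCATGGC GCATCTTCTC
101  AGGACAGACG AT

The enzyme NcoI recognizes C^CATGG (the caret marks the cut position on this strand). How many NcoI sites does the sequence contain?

2

CCATGG occurs starting at positions 49, 84.
NcoI cuts at 2 sites.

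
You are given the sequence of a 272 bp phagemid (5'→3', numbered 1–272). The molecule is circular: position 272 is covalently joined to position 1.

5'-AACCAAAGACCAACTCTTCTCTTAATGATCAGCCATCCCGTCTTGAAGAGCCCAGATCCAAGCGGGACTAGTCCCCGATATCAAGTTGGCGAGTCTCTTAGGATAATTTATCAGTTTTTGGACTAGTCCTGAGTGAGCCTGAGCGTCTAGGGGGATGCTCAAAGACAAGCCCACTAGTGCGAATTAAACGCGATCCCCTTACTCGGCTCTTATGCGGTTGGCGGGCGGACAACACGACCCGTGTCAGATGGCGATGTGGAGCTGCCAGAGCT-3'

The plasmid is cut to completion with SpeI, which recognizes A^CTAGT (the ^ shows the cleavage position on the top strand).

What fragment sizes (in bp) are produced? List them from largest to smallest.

SpeI sites (ACTAGT) start at positions 67, 122, 173.
SpeI cuts after the first base of each site, so after positions 67, 122, 173.
Circular molecule, 3 cuts → 3 fragments:
  68–122 → 55 bp
  123–173 → 51 bp
  174–272 then 1–67 → 99 + 67 = 166 bp
Sorted largest to smallest: 166, 55, 51 bp.

166, 55, 51 bp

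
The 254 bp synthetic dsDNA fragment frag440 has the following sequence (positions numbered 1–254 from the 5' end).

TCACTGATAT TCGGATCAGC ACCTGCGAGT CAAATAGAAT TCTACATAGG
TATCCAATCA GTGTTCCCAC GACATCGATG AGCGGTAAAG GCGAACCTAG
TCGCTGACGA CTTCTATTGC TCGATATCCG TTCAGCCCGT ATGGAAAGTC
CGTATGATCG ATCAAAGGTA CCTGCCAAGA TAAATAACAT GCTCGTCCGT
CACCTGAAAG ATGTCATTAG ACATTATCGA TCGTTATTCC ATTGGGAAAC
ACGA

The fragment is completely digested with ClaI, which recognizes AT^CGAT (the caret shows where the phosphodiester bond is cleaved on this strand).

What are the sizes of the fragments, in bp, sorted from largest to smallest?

ClaI sites (ATCGAT) start at positions 74, 157, 226.
ClaI cuts after base 2 of each site, so after positions 75, 158, 227.
Linear molecule, 3 cuts → 4 fragments:
  1–75 → 75 bp
  76–158 → 83 bp
  159–227 → 69 bp
  228–254 → 27 bp
Sorted largest to smallest: 83, 75, 69, 27 bp.

83, 75, 69, 27 bp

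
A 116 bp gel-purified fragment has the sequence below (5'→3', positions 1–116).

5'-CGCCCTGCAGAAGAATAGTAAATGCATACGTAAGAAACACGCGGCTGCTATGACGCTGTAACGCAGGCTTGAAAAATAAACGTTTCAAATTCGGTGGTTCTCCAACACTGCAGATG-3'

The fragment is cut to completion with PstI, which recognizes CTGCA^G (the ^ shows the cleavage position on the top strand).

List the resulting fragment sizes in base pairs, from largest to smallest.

PstI sites (CTGCAG) start at positions 5, 108.
PstI cuts after base 5 of each site (before the last base), so after positions 9, 112.
Linear molecule, 2 cuts → 3 fragments:
  1–9 → 9 bp
  10–112 → 103 bp
  113–116 → 4 bp
Sorted largest to smallest: 103, 9, 4 bp.

103, 9, 4 bp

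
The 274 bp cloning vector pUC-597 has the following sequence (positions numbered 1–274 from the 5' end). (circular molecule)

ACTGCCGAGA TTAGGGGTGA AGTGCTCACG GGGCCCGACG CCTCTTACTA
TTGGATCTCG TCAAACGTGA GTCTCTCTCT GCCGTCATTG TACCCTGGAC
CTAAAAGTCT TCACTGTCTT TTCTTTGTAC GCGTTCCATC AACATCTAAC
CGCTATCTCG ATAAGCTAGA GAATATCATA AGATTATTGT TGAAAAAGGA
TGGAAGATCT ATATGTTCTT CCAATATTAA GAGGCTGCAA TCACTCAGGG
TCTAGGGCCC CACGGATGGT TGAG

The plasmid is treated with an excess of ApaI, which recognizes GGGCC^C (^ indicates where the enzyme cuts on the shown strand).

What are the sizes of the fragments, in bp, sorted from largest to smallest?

224, 50 bp

ApaI sites (GGGCCC) start at positions 31, 255.
ApaI cuts after base 5 of each site (before the last base), so after positions 35, 259.
Circular molecule, 2 cuts → 2 fragments:
  36–259 → 224 bp
  260–274 then 1–35 → 15 + 35 = 50 bp
Sorted largest to smallest: 224, 50 bp.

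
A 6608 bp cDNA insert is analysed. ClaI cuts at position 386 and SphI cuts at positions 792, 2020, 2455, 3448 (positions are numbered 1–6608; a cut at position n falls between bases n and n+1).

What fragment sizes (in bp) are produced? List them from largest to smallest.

Combined cut positions (sorted): 386, 792, 2020, 2455, 3448.
Linear molecule, 5 cuts → 6 fragments:
  386 − 0 = 386 bp
  792 − 386 = 406 bp
  2020 − 792 = 1228 bp
  2455 − 2020 = 435 bp
  3448 − 2455 = 993 bp
  6608 − 3448 = 3160 bp
Sorted largest to smallest: 3160, 1228, 993, 435, 406, 386 bp.

3160, 1228, 993, 435, 406, 386 bp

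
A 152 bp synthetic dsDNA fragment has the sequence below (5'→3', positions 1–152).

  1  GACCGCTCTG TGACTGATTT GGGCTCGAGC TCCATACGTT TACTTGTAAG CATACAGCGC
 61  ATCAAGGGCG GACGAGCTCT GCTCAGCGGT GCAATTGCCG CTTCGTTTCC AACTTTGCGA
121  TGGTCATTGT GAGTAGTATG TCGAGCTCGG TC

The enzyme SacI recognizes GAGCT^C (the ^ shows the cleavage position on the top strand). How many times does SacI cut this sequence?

3

GAGCTC occurs starting at positions 27, 74, 143.
SacI cuts at 3 sites.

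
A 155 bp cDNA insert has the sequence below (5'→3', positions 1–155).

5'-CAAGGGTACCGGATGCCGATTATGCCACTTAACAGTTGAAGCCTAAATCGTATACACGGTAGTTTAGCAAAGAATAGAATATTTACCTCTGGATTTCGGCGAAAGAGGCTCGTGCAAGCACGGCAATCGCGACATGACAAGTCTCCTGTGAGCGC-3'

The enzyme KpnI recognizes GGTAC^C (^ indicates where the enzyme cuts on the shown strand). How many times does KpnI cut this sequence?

GGTACC occurs starting at position 5.
KpnI cuts at 1 site.

1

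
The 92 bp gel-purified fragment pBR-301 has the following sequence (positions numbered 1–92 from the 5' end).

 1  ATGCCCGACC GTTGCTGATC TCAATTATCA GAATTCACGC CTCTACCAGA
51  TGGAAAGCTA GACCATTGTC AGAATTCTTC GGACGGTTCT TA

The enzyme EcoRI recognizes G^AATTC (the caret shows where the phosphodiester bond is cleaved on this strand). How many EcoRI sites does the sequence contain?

2

GAATTC occurs starting at positions 31, 72.
EcoRI cuts at 2 sites.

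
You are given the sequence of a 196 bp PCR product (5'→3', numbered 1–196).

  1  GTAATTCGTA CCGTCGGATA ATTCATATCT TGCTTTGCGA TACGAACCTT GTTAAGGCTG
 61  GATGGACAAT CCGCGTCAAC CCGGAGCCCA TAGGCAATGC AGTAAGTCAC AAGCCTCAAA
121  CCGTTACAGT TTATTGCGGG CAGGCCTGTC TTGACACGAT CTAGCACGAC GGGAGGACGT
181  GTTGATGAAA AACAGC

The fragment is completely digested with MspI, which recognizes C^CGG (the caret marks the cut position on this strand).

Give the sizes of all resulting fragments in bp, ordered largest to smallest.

115, 81 bp

The MspI site (CCGG) starts at position 81.
MspI cuts after the first base of each site, so after position 81.
Linear molecule, 1 cut → 2 fragments:
  1–81 → 81 bp
  82–196 → 115 bp
Sorted largest to smallest: 115, 81 bp.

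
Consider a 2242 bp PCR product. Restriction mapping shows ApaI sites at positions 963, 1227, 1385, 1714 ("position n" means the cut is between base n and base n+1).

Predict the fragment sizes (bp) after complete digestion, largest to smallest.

963, 528, 329, 264, 158 bp

Linear molecule, 4 cuts → 5 fragments:
  963 − 0 = 963 bp
  1227 − 963 = 264 bp
  1385 − 1227 = 158 bp
  1714 − 1385 = 329 bp
  2242 − 1714 = 528 bp
Sorted largest to smallest: 963, 528, 329, 264, 158 bp.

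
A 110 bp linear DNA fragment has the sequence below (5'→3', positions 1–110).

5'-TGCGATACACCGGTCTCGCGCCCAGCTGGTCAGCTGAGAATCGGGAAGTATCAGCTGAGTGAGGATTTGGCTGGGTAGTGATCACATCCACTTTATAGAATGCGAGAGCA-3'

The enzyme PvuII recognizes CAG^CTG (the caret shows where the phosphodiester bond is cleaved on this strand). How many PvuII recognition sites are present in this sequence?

CAGCTG occurs starting at positions 23, 31, 52.
PvuII cuts at 3 sites.

3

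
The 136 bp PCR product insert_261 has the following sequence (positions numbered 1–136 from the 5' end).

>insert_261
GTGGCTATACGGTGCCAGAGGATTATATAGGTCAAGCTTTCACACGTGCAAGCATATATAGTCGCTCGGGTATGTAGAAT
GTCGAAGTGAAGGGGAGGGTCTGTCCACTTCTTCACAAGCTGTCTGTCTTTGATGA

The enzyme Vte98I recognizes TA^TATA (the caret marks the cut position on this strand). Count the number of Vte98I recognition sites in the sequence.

2

TATATA occurs starting at positions 24, 55.
Vte98I cuts at 2 sites.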